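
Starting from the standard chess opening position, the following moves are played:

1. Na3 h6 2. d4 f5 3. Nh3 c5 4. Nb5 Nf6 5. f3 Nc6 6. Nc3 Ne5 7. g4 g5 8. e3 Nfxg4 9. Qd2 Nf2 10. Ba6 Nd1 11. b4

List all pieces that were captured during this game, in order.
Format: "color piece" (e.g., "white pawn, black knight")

Tracking captures:
  Nfxg4: captured white pawn

white pawn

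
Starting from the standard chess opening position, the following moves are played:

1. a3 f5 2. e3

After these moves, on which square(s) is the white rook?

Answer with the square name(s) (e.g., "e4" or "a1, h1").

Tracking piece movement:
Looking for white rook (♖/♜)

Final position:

  a b c d e f g h
  ─────────────────
8│♜ ♞ ♝ ♛ ♚ ♝ ♞ ♜│8
7│♟ ♟ ♟ ♟ ♟ · ♟ ♟│7
6│· · · · · · · ·│6
5│· · · · · ♟ · ·│5
4│· · · · · · · ·│4
3│♙ · · · ♙ · · ·│3
2│· ♙ ♙ ♙ · ♙ ♙ ♙│2
1│♖ ♘ ♗ ♕ ♔ ♗ ♘ ♖│1
  ─────────────────
  a b c d e f g h


a1, h1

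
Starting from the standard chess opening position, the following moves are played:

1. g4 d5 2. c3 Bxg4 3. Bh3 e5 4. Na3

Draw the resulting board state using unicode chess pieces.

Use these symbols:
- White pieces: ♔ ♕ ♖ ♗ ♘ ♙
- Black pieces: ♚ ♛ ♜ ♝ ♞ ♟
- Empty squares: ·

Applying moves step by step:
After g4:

♜ ♞ ♝ ♛ ♚ ♝ ♞ ♜
♟ ♟ ♟ ♟ ♟ ♟ ♟ ♟
· · · · · · · ·
· · · · · · · ·
· · · · · · ♙ ·
· · · · · · · ·
♙ ♙ ♙ ♙ ♙ ♙ · ♙
♖ ♘ ♗ ♕ ♔ ♗ ♘ ♖


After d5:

♜ ♞ ♝ ♛ ♚ ♝ ♞ ♜
♟ ♟ ♟ · ♟ ♟ ♟ ♟
· · · · · · · ·
· · · ♟ · · · ·
· · · · · · ♙ ·
· · · · · · · ·
♙ ♙ ♙ ♙ ♙ ♙ · ♙
♖ ♘ ♗ ♕ ♔ ♗ ♘ ♖


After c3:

♜ ♞ ♝ ♛ ♚ ♝ ♞ ♜
♟ ♟ ♟ · ♟ ♟ ♟ ♟
· · · · · · · ·
· · · ♟ · · · ·
· · · · · · ♙ ·
· · ♙ · · · · ·
♙ ♙ · ♙ ♙ ♙ · ♙
♖ ♘ ♗ ♕ ♔ ♗ ♘ ♖


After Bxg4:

♜ ♞ · ♛ ♚ ♝ ♞ ♜
♟ ♟ ♟ · ♟ ♟ ♟ ♟
· · · · · · · ·
· · · ♟ · · · ·
· · · · · · ♝ ·
· · ♙ · · · · ·
♙ ♙ · ♙ ♙ ♙ · ♙
♖ ♘ ♗ ♕ ♔ ♗ ♘ ♖


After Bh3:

♜ ♞ · ♛ ♚ ♝ ♞ ♜
♟ ♟ ♟ · ♟ ♟ ♟ ♟
· · · · · · · ·
· · · ♟ · · · ·
· · · · · · ♝ ·
· · ♙ · · · · ♗
♙ ♙ · ♙ ♙ ♙ · ♙
♖ ♘ ♗ ♕ ♔ · ♘ ♖


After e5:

♜ ♞ · ♛ ♚ ♝ ♞ ♜
♟ ♟ ♟ · · ♟ ♟ ♟
· · · · · · · ·
· · · ♟ ♟ · · ·
· · · · · · ♝ ·
· · ♙ · · · · ♗
♙ ♙ · ♙ ♙ ♙ · ♙
♖ ♘ ♗ ♕ ♔ · ♘ ♖


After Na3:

♜ ♞ · ♛ ♚ ♝ ♞ ♜
♟ ♟ ♟ · · ♟ ♟ ♟
· · · · · · · ·
· · · ♟ ♟ · · ·
· · · · · · ♝ ·
♘ · ♙ · · · · ♗
♙ ♙ · ♙ ♙ ♙ · ♙
♖ · ♗ ♕ ♔ · ♘ ♖



  a b c d e f g h
  ─────────────────
8│♜ ♞ · ♛ ♚ ♝ ♞ ♜│8
7│♟ ♟ ♟ · · ♟ ♟ ♟│7
6│· · · · · · · ·│6
5│· · · ♟ ♟ · · ·│5
4│· · · · · · ♝ ·│4
3│♘ · ♙ · · · · ♗│3
2│♙ ♙ · ♙ ♙ ♙ · ♙│2
1│♖ · ♗ ♕ ♔ · ♘ ♖│1
  ─────────────────
  a b c d e f g h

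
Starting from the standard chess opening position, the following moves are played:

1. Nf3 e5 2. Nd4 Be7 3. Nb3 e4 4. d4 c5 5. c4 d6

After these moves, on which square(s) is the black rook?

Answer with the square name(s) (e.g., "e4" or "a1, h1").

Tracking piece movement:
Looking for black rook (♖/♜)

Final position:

  a b c d e f g h
  ─────────────────
8│♜ ♞ ♝ ♛ ♚ · ♞ ♜│8
7│♟ ♟ · · ♝ ♟ ♟ ♟│7
6│· · · ♟ · · · ·│6
5│· · ♟ · · · · ·│5
4│· · ♙ ♙ ♟ · · ·│4
3│· ♘ · · · · · ·│3
2│♙ ♙ · · ♙ ♙ ♙ ♙│2
1│♖ ♘ ♗ ♕ ♔ ♗ · ♖│1
  ─────────────────
  a b c d e f g h


a8, h8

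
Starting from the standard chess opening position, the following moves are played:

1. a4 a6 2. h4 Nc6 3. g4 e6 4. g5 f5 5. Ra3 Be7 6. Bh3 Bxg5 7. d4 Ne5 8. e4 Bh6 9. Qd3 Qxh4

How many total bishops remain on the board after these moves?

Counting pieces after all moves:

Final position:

  a b c d e f g h
  ─────────────────
8│♜ · ♝ · ♚ · ♞ ♜│8
7│· ♟ ♟ ♟ · · ♟ ♟│7
6│♟ · · · ♟ · · ♝│6
5│· · · · ♞ ♟ · ·│5
4│♙ · · ♙ ♙ · · ♛│4
3│♖ · · ♕ · · · ♗│3
2│· ♙ ♙ · · ♙ · ·│2
1│· ♘ ♗ · ♔ · ♘ ♖│1
  ─────────────────
  a b c d e f g h


4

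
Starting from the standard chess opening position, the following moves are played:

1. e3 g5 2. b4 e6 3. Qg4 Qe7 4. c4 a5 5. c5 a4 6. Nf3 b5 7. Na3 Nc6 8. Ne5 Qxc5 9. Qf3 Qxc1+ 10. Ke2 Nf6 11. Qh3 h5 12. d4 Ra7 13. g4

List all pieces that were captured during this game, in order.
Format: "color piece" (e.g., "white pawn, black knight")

Tracking captures:
  Qxc5: captured white pawn
  Qxc1+: captured white bishop

white pawn, white bishop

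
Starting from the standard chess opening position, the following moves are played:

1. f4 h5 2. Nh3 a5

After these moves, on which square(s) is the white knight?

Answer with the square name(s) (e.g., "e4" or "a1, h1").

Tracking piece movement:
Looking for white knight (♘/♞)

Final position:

  a b c d e f g h
  ─────────────────
8│♜ ♞ ♝ ♛ ♚ ♝ ♞ ♜│8
7│· ♟ ♟ ♟ ♟ ♟ ♟ ·│7
6│· · · · · · · ·│6
5│♟ · · · · · · ♟│5
4│· · · · · ♙ · ·│4
3│· · · · · · · ♘│3
2│♙ ♙ ♙ ♙ ♙ · ♙ ♙│2
1│♖ ♘ ♗ ♕ ♔ ♗ · ♖│1
  ─────────────────
  a b c d e f g h


b1, h3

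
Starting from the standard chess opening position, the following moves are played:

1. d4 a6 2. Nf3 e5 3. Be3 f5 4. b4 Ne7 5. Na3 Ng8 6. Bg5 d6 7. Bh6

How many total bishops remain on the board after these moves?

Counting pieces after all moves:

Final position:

  a b c d e f g h
  ─────────────────
8│♜ ♞ ♝ ♛ ♚ ♝ ♞ ♜│8
7│· ♟ ♟ · · · ♟ ♟│7
6│♟ · · ♟ · · · ♗│6
5│· · · · ♟ ♟ · ·│5
4│· ♙ · ♙ · · · ·│4
3│♘ · · · · ♘ · ·│3
2│♙ · ♙ · ♙ ♙ ♙ ♙│2
1│♖ · · ♕ ♔ ♗ · ♖│1
  ─────────────────
  a b c d e f g h


4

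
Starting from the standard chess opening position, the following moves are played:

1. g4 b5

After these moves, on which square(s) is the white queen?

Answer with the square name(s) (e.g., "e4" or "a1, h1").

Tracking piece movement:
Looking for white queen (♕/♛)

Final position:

  a b c d e f g h
  ─────────────────
8│♜ ♞ ♝ ♛ ♚ ♝ ♞ ♜│8
7│♟ · ♟ ♟ ♟ ♟ ♟ ♟│7
6│· · · · · · · ·│6
5│· ♟ · · · · · ·│5
4│· · · · · · ♙ ·│4
3│· · · · · · · ·│3
2│♙ ♙ ♙ ♙ ♙ ♙ · ♙│2
1│♖ ♘ ♗ ♕ ♔ ♗ ♘ ♖│1
  ─────────────────
  a b c d e f g h


d1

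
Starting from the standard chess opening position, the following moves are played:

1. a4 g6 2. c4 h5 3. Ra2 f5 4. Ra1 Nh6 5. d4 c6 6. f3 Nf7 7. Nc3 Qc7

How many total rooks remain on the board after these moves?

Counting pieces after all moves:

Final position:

  a b c d e f g h
  ─────────────────
8│♜ ♞ ♝ · ♚ ♝ · ♜│8
7│♟ ♟ ♛ ♟ ♟ ♞ · ·│7
6│· · ♟ · · · ♟ ·│6
5│· · · · · ♟ · ♟│5
4│♙ · ♙ ♙ · · · ·│4
3│· · ♘ · · ♙ · ·│3
2│· ♙ · · ♙ · ♙ ♙│2
1│♖ · ♗ ♕ ♔ ♗ ♘ ♖│1
  ─────────────────
  a b c d e f g h


4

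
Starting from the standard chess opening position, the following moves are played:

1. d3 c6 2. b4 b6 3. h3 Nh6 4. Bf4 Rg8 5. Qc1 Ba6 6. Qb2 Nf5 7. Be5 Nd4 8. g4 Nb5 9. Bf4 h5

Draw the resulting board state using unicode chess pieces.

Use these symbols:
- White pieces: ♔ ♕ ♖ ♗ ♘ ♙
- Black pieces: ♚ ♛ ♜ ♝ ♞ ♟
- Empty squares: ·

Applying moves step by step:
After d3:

♜ ♞ ♝ ♛ ♚ ♝ ♞ ♜
♟ ♟ ♟ ♟ ♟ ♟ ♟ ♟
· · · · · · · ·
· · · · · · · ·
· · · · · · · ·
· · · ♙ · · · ·
♙ ♙ ♙ · ♙ ♙ ♙ ♙
♖ ♘ ♗ ♕ ♔ ♗ ♘ ♖


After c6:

♜ ♞ ♝ ♛ ♚ ♝ ♞ ♜
♟ ♟ · ♟ ♟ ♟ ♟ ♟
· · ♟ · · · · ·
· · · · · · · ·
· · · · · · · ·
· · · ♙ · · · ·
♙ ♙ ♙ · ♙ ♙ ♙ ♙
♖ ♘ ♗ ♕ ♔ ♗ ♘ ♖


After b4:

♜ ♞ ♝ ♛ ♚ ♝ ♞ ♜
♟ ♟ · ♟ ♟ ♟ ♟ ♟
· · ♟ · · · · ·
· · · · · · · ·
· ♙ · · · · · ·
· · · ♙ · · · ·
♙ · ♙ · ♙ ♙ ♙ ♙
♖ ♘ ♗ ♕ ♔ ♗ ♘ ♖


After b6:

♜ ♞ ♝ ♛ ♚ ♝ ♞ ♜
♟ · · ♟ ♟ ♟ ♟ ♟
· ♟ ♟ · · · · ·
· · · · · · · ·
· ♙ · · · · · ·
· · · ♙ · · · ·
♙ · ♙ · ♙ ♙ ♙ ♙
♖ ♘ ♗ ♕ ♔ ♗ ♘ ♖


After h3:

♜ ♞ ♝ ♛ ♚ ♝ ♞ ♜
♟ · · ♟ ♟ ♟ ♟ ♟
· ♟ ♟ · · · · ·
· · · · · · · ·
· ♙ · · · · · ·
· · · ♙ · · · ♙
♙ · ♙ · ♙ ♙ ♙ ·
♖ ♘ ♗ ♕ ♔ ♗ ♘ ♖


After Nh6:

♜ ♞ ♝ ♛ ♚ ♝ · ♜
♟ · · ♟ ♟ ♟ ♟ ♟
· ♟ ♟ · · · · ♞
· · · · · · · ·
· ♙ · · · · · ·
· · · ♙ · · · ♙
♙ · ♙ · ♙ ♙ ♙ ·
♖ ♘ ♗ ♕ ♔ ♗ ♘ ♖


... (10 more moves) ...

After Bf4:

♜ ♞ · ♛ ♚ ♝ ♜ ·
♟ · · ♟ ♟ ♟ ♟ ♟
♝ ♟ ♟ · · · · ·
· ♞ · · · · · ·
· ♙ · · · ♗ ♙ ·
· · · ♙ · · · ♙
♙ ♕ ♙ · ♙ ♙ · ·
♖ ♘ · · ♔ ♗ ♘ ♖


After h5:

♜ ♞ · ♛ ♚ ♝ ♜ ·
♟ · · ♟ ♟ ♟ ♟ ·
♝ ♟ ♟ · · · · ·
· ♞ · · · · · ♟
· ♙ · · · ♗ ♙ ·
· · · ♙ · · · ♙
♙ ♕ ♙ · ♙ ♙ · ·
♖ ♘ · · ♔ ♗ ♘ ♖



  a b c d e f g h
  ─────────────────
8│♜ ♞ · ♛ ♚ ♝ ♜ ·│8
7│♟ · · ♟ ♟ ♟ ♟ ·│7
6│♝ ♟ ♟ · · · · ·│6
5│· ♞ · · · · · ♟│5
4│· ♙ · · · ♗ ♙ ·│4
3│· · · ♙ · · · ♙│3
2│♙ ♕ ♙ · ♙ ♙ · ·│2
1│♖ ♘ · · ♔ ♗ ♘ ♖│1
  ─────────────────
  a b c d e f g h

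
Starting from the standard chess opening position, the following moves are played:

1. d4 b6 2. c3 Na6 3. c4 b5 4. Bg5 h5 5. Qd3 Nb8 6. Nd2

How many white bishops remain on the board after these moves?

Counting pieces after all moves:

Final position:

  a b c d e f g h
  ─────────────────
8│♜ ♞ ♝ ♛ ♚ ♝ ♞ ♜│8
7│♟ · ♟ ♟ ♟ ♟ ♟ ·│7
6│· · · · · · · ·│6
5│· ♟ · · · · ♗ ♟│5
4│· · ♙ ♙ · · · ·│4
3│· · · ♕ · · · ·│3
2│♙ ♙ · ♘ ♙ ♙ ♙ ♙│2
1│♖ · · · ♔ ♗ ♘ ♖│1
  ─────────────────
  a b c d e f g h


2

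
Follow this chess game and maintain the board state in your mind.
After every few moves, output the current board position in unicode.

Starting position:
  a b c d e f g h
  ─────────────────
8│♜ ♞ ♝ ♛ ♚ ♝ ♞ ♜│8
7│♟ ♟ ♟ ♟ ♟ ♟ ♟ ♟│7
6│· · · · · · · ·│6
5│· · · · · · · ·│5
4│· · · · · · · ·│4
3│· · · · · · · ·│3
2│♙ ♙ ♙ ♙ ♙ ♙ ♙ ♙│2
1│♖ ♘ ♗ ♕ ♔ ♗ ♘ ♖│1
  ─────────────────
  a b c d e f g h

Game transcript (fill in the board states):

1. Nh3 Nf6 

  a b c d e f g h
  ─────────────────
8│♜ ♞ ♝ ♛ ♚ ♝ · ♜│8
7│♟ ♟ ♟ ♟ ♟ ♟ ♟ ♟│7
6│· · · · · ♞ · ·│6
5│· · · · · · · ·│5
4│· · · · · · · ·│4
3│· · · · · · · ♘│3
2│♙ ♙ ♙ ♙ ♙ ♙ ♙ ♙│2
1│♖ ♘ ♗ ♕ ♔ ♗ · ♖│1
  ─────────────────
  a b c d e f g h

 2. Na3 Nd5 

  a b c d e f g h
  ─────────────────
8│♜ ♞ ♝ ♛ ♚ ♝ · ♜│8
7│♟ ♟ ♟ ♟ ♟ ♟ ♟ ♟│7
6│· · · · · · · ·│6
5│· · · ♞ · · · ·│5
4│· · · · · · · ·│4
3│♘ · · · · · · ♘│3
2│♙ ♙ ♙ ♙ ♙ ♙ ♙ ♙│2
1│♖ · ♗ ♕ ♔ ♗ · ♖│1
  ─────────────────
  a b c d e f g h

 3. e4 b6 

  a b c d e f g h
  ─────────────────
8│♜ ♞ ♝ ♛ ♚ ♝ · ♜│8
7│♟ · ♟ ♟ ♟ ♟ ♟ ♟│7
6│· ♟ · · · · · ·│6
5│· · · ♞ · · · ·│5
4│· · · · ♙ · · ·│4
3│♘ · · · · · · ♘│3
2│♙ ♙ ♙ ♙ · ♙ ♙ ♙│2
1│♖ · ♗ ♕ ♔ ♗ · ♖│1
  ─────────────────
  a b c d e f g h



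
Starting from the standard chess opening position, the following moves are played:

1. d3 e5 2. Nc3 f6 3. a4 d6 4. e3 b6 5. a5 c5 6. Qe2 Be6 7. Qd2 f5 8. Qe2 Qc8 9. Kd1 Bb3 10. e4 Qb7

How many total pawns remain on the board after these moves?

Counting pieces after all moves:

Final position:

  a b c d e f g h
  ─────────────────
8│♜ ♞ · · ♚ ♝ ♞ ♜│8
7│♟ ♛ · · · · ♟ ♟│7
6│· ♟ · ♟ · · · ·│6
5│♙ · ♟ · ♟ ♟ · ·│5
4│· · · · ♙ · · ·│4
3│· ♝ ♘ ♙ · · · ·│3
2│· ♙ ♙ · ♕ ♙ ♙ ♙│2
1│♖ · ♗ ♔ · ♗ ♘ ♖│1
  ─────────────────
  a b c d e f g h


16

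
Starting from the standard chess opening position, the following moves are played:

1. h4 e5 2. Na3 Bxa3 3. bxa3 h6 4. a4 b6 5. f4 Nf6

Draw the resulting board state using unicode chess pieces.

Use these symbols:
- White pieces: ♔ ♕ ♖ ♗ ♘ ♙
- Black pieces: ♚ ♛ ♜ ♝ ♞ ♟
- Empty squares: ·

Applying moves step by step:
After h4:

♜ ♞ ♝ ♛ ♚ ♝ ♞ ♜
♟ ♟ ♟ ♟ ♟ ♟ ♟ ♟
· · · · · · · ·
· · · · · · · ·
· · · · · · · ♙
· · · · · · · ·
♙ ♙ ♙ ♙ ♙ ♙ ♙ ·
♖ ♘ ♗ ♕ ♔ ♗ ♘ ♖


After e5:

♜ ♞ ♝ ♛ ♚ ♝ ♞ ♜
♟ ♟ ♟ ♟ · ♟ ♟ ♟
· · · · · · · ·
· · · · ♟ · · ·
· · · · · · · ♙
· · · · · · · ·
♙ ♙ ♙ ♙ ♙ ♙ ♙ ·
♖ ♘ ♗ ♕ ♔ ♗ ♘ ♖


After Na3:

♜ ♞ ♝ ♛ ♚ ♝ ♞ ♜
♟ ♟ ♟ ♟ · ♟ ♟ ♟
· · · · · · · ·
· · · · ♟ · · ·
· · · · · · · ♙
♘ · · · · · · ·
♙ ♙ ♙ ♙ ♙ ♙ ♙ ·
♖ · ♗ ♕ ♔ ♗ ♘ ♖


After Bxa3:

♜ ♞ ♝ ♛ ♚ · ♞ ♜
♟ ♟ ♟ ♟ · ♟ ♟ ♟
· · · · · · · ·
· · · · ♟ · · ·
· · · · · · · ♙
♝ · · · · · · ·
♙ ♙ ♙ ♙ ♙ ♙ ♙ ·
♖ · ♗ ♕ ♔ ♗ ♘ ♖


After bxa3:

♜ ♞ ♝ ♛ ♚ · ♞ ♜
♟ ♟ ♟ ♟ · ♟ ♟ ♟
· · · · · · · ·
· · · · ♟ · · ·
· · · · · · · ♙
♙ · · · · · · ·
♙ · ♙ ♙ ♙ ♙ ♙ ·
♖ · ♗ ♕ ♔ ♗ ♘ ♖


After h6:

♜ ♞ ♝ ♛ ♚ · ♞ ♜
♟ ♟ ♟ ♟ · ♟ ♟ ·
· · · · · · · ♟
· · · · ♟ · · ·
· · · · · · · ♙
♙ · · · · · · ·
♙ · ♙ ♙ ♙ ♙ ♙ ·
♖ · ♗ ♕ ♔ ♗ ♘ ♖


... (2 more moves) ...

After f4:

♜ ♞ ♝ ♛ ♚ · ♞ ♜
♟ · ♟ ♟ · ♟ ♟ ·
· ♟ · · · · · ♟
· · · · ♟ · · ·
♙ · · · · ♙ · ♙
· · · · · · · ·
♙ · ♙ ♙ ♙ · ♙ ·
♖ · ♗ ♕ ♔ ♗ ♘ ♖


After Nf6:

♜ ♞ ♝ ♛ ♚ · · ♜
♟ · ♟ ♟ · ♟ ♟ ·
· ♟ · · · ♞ · ♟
· · · · ♟ · · ·
♙ · · · · ♙ · ♙
· · · · · · · ·
♙ · ♙ ♙ ♙ · ♙ ·
♖ · ♗ ♕ ♔ ♗ ♘ ♖



  a b c d e f g h
  ─────────────────
8│♜ ♞ ♝ ♛ ♚ · · ♜│8
7│♟ · ♟ ♟ · ♟ ♟ ·│7
6│· ♟ · · · ♞ · ♟│6
5│· · · · ♟ · · ·│5
4│♙ · · · · ♙ · ♙│4
3│· · · · · · · ·│3
2│♙ · ♙ ♙ ♙ · ♙ ·│2
1│♖ · ♗ ♕ ♔ ♗ ♘ ♖│1
  ─────────────────
  a b c d e f g h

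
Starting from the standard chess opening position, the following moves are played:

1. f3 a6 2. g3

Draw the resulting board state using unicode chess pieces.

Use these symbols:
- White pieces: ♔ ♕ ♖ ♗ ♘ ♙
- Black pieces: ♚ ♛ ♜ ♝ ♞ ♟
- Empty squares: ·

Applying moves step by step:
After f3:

♜ ♞ ♝ ♛ ♚ ♝ ♞ ♜
♟ ♟ ♟ ♟ ♟ ♟ ♟ ♟
· · · · · · · ·
· · · · · · · ·
· · · · · · · ·
· · · · · ♙ · ·
♙ ♙ ♙ ♙ ♙ · ♙ ♙
♖ ♘ ♗ ♕ ♔ ♗ ♘ ♖


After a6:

♜ ♞ ♝ ♛ ♚ ♝ ♞ ♜
· ♟ ♟ ♟ ♟ ♟ ♟ ♟
♟ · · · · · · ·
· · · · · · · ·
· · · · · · · ·
· · · · · ♙ · ·
♙ ♙ ♙ ♙ ♙ · ♙ ♙
♖ ♘ ♗ ♕ ♔ ♗ ♘ ♖


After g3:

♜ ♞ ♝ ♛ ♚ ♝ ♞ ♜
· ♟ ♟ ♟ ♟ ♟ ♟ ♟
♟ · · · · · · ·
· · · · · · · ·
· · · · · · · ·
· · · · · ♙ ♙ ·
♙ ♙ ♙ ♙ ♙ · · ♙
♖ ♘ ♗ ♕ ♔ ♗ ♘ ♖



  a b c d e f g h
  ─────────────────
8│♜ ♞ ♝ ♛ ♚ ♝ ♞ ♜│8
7│· ♟ ♟ ♟ ♟ ♟ ♟ ♟│7
6│♟ · · · · · · ·│6
5│· · · · · · · ·│5
4│· · · · · · · ·│4
3│· · · · · ♙ ♙ ·│3
2│♙ ♙ ♙ ♙ ♙ · · ♙│2
1│♖ ♘ ♗ ♕ ♔ ♗ ♘ ♖│1
  ─────────────────
  a b c d e f g h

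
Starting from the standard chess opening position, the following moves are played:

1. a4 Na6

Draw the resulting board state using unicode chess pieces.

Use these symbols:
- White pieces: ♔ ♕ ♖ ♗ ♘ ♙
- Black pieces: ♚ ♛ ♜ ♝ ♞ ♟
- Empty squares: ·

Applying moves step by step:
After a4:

♜ ♞ ♝ ♛ ♚ ♝ ♞ ♜
♟ ♟ ♟ ♟ ♟ ♟ ♟ ♟
· · · · · · · ·
· · · · · · · ·
♙ · · · · · · ·
· · · · · · · ·
· ♙ ♙ ♙ ♙ ♙ ♙ ♙
♖ ♘ ♗ ♕ ♔ ♗ ♘ ♖


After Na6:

♜ · ♝ ♛ ♚ ♝ ♞ ♜
♟ ♟ ♟ ♟ ♟ ♟ ♟ ♟
♞ · · · · · · ·
· · · · · · · ·
♙ · · · · · · ·
· · · · · · · ·
· ♙ ♙ ♙ ♙ ♙ ♙ ♙
♖ ♘ ♗ ♕ ♔ ♗ ♘ ♖



  a b c d e f g h
  ─────────────────
8│♜ · ♝ ♛ ♚ ♝ ♞ ♜│8
7│♟ ♟ ♟ ♟ ♟ ♟ ♟ ♟│7
6│♞ · · · · · · ·│6
5│· · · · · · · ·│5
4│♙ · · · · · · ·│4
3│· · · · · · · ·│3
2│· ♙ ♙ ♙ ♙ ♙ ♙ ♙│2
1│♖ ♘ ♗ ♕ ♔ ♗ ♘ ♖│1
  ─────────────────
  a b c d e f g h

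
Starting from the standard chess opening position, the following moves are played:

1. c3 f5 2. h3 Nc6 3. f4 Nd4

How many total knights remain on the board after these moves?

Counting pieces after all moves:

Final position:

  a b c d e f g h
  ─────────────────
8│♜ · ♝ ♛ ♚ ♝ ♞ ♜│8
7│♟ ♟ ♟ ♟ ♟ · ♟ ♟│7
6│· · · · · · · ·│6
5│· · · · · ♟ · ·│5
4│· · · ♞ · ♙ · ·│4
3│· · ♙ · · · · ♙│3
2│♙ ♙ · ♙ ♙ · ♙ ·│2
1│♖ ♘ ♗ ♕ ♔ ♗ ♘ ♖│1
  ─────────────────
  a b c d e f g h


4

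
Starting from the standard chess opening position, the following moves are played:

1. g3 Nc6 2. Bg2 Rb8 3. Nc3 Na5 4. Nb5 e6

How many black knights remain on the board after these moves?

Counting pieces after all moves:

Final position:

  a b c d e f g h
  ─────────────────
8│· ♜ ♝ ♛ ♚ ♝ ♞ ♜│8
7│♟ ♟ ♟ ♟ · ♟ ♟ ♟│7
6│· · · · ♟ · · ·│6
5│♞ ♘ · · · · · ·│5
4│· · · · · · · ·│4
3│· · · · · · ♙ ·│3
2│♙ ♙ ♙ ♙ ♙ ♙ ♗ ♙│2
1│♖ · ♗ ♕ ♔ · ♘ ♖│1
  ─────────────────
  a b c d e f g h


2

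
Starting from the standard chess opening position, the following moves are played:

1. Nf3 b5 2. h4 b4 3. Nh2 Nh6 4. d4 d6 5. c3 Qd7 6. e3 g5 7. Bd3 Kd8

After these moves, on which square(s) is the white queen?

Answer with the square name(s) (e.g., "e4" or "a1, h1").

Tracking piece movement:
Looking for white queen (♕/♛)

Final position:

  a b c d e f g h
  ─────────────────
8│♜ ♞ ♝ ♚ · ♝ · ♜│8
7│♟ · ♟ ♛ ♟ ♟ · ♟│7
6│· · · ♟ · · · ♞│6
5│· · · · · · ♟ ·│5
4│· ♟ · ♙ · · · ♙│4
3│· · ♙ ♗ ♙ · · ·│3
2│♙ ♙ · · · ♙ ♙ ♘│2
1│♖ ♘ ♗ ♕ ♔ · · ♖│1
  ─────────────────
  a b c d e f g h


d1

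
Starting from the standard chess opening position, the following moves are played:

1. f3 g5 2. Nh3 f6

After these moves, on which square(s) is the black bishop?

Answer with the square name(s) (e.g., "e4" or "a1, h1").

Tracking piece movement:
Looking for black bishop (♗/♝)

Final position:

  a b c d e f g h
  ─────────────────
8│♜ ♞ ♝ ♛ ♚ ♝ ♞ ♜│8
7│♟ ♟ ♟ ♟ ♟ · · ♟│7
6│· · · · · ♟ · ·│6
5│· · · · · · ♟ ·│5
4│· · · · · · · ·│4
3│· · · · · ♙ · ♘│3
2│♙ ♙ ♙ ♙ ♙ · ♙ ♙│2
1│♖ ♘ ♗ ♕ ♔ ♗ · ♖│1
  ─────────────────
  a b c d e f g h


c8, f8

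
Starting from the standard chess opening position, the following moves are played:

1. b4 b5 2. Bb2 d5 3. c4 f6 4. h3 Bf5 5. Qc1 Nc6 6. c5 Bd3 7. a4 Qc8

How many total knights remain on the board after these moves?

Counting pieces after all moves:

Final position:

  a b c d e f g h
  ─────────────────
8│♜ · ♛ · ♚ ♝ ♞ ♜│8
7│♟ · ♟ · ♟ · ♟ ♟│7
6│· · ♞ · · ♟ · ·│6
5│· ♟ ♙ ♟ · · · ·│5
4│♙ ♙ · · · · · ·│4
3│· · · ♝ · · · ♙│3
2│· ♗ · ♙ ♙ ♙ ♙ ·│2
1│♖ ♘ ♕ · ♔ ♗ ♘ ♖│1
  ─────────────────
  a b c d e f g h


4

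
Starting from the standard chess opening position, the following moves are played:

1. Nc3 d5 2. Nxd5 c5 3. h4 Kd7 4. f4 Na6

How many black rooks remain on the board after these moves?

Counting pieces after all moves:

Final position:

  a b c d e f g h
  ─────────────────
8│♜ · ♝ ♛ · ♝ ♞ ♜│8
7│♟ ♟ · ♚ ♟ ♟ ♟ ♟│7
6│♞ · · · · · · ·│6
5│· · ♟ ♘ · · · ·│5
4│· · · · · ♙ · ♙│4
3│· · · · · · · ·│3
2│♙ ♙ ♙ ♙ ♙ · ♙ ·│2
1│♖ · ♗ ♕ ♔ ♗ ♘ ♖│1
  ─────────────────
  a b c d e f g h


2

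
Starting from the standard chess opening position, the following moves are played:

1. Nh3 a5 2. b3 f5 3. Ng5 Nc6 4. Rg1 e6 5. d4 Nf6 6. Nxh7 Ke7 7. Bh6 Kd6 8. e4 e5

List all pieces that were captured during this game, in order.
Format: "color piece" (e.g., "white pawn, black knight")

Tracking captures:
  Nxh7: captured black pawn

black pawn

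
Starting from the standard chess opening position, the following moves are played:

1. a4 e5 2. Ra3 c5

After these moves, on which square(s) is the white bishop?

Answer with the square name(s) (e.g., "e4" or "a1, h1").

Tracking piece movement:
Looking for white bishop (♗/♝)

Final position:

  a b c d e f g h
  ─────────────────
8│♜ ♞ ♝ ♛ ♚ ♝ ♞ ♜│8
7│♟ ♟ · ♟ · ♟ ♟ ♟│7
6│· · · · · · · ·│6
5│· · ♟ · ♟ · · ·│5
4│♙ · · · · · · ·│4
3│♖ · · · · · · ·│3
2│· ♙ ♙ ♙ ♙ ♙ ♙ ♙│2
1│· ♘ ♗ ♕ ♔ ♗ ♘ ♖│1
  ─────────────────
  a b c d e f g h


c1, f1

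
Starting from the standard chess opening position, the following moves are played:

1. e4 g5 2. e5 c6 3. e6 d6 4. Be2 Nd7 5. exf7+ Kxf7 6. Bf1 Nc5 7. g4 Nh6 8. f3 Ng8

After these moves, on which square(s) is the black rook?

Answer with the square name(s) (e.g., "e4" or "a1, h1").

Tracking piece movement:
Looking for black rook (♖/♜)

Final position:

  a b c d e f g h
  ─────────────────
8│♜ · ♝ ♛ · ♝ ♞ ♜│8
7│♟ ♟ · · ♟ ♚ · ♟│7
6│· · ♟ ♟ · · · ·│6
5│· · ♞ · · · ♟ ·│5
4│· · · · · · ♙ ·│4
3│· · · · · ♙ · ·│3
2│♙ ♙ ♙ ♙ · · · ♙│2
1│♖ ♘ ♗ ♕ ♔ ♗ ♘ ♖│1
  ─────────────────
  a b c d e f g h


a8, h8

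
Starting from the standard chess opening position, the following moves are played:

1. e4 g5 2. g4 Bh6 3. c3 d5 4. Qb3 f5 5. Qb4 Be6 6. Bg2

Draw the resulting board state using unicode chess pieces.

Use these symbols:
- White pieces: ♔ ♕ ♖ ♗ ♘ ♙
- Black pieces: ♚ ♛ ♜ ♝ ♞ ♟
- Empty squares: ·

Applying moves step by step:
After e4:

♜ ♞ ♝ ♛ ♚ ♝ ♞ ♜
♟ ♟ ♟ ♟ ♟ ♟ ♟ ♟
· · · · · · · ·
· · · · · · · ·
· · · · ♙ · · ·
· · · · · · · ·
♙ ♙ ♙ ♙ · ♙ ♙ ♙
♖ ♘ ♗ ♕ ♔ ♗ ♘ ♖


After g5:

♜ ♞ ♝ ♛ ♚ ♝ ♞ ♜
♟ ♟ ♟ ♟ ♟ ♟ · ♟
· · · · · · · ·
· · · · · · ♟ ·
· · · · ♙ · · ·
· · · · · · · ·
♙ ♙ ♙ ♙ · ♙ ♙ ♙
♖ ♘ ♗ ♕ ♔ ♗ ♘ ♖


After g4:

♜ ♞ ♝ ♛ ♚ ♝ ♞ ♜
♟ ♟ ♟ ♟ ♟ ♟ · ♟
· · · · · · · ·
· · · · · · ♟ ·
· · · · ♙ · ♙ ·
· · · · · · · ·
♙ ♙ ♙ ♙ · ♙ · ♙
♖ ♘ ♗ ♕ ♔ ♗ ♘ ♖


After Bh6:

♜ ♞ ♝ ♛ ♚ · ♞ ♜
♟ ♟ ♟ ♟ ♟ ♟ · ♟
· · · · · · · ♝
· · · · · · ♟ ·
· · · · ♙ · ♙ ·
· · · · · · · ·
♙ ♙ ♙ ♙ · ♙ · ♙
♖ ♘ ♗ ♕ ♔ ♗ ♘ ♖


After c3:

♜ ♞ ♝ ♛ ♚ · ♞ ♜
♟ ♟ ♟ ♟ ♟ ♟ · ♟
· · · · · · · ♝
· · · · · · ♟ ·
· · · · ♙ · ♙ ·
· · ♙ · · · · ·
♙ ♙ · ♙ · ♙ · ♙
♖ ♘ ♗ ♕ ♔ ♗ ♘ ♖


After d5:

♜ ♞ ♝ ♛ ♚ · ♞ ♜
♟ ♟ ♟ · ♟ ♟ · ♟
· · · · · · · ♝
· · · ♟ · · ♟ ·
· · · · ♙ · ♙ ·
· · ♙ · · · · ·
♙ ♙ · ♙ · ♙ · ♙
♖ ♘ ♗ ♕ ♔ ♗ ♘ ♖


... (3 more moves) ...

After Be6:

♜ ♞ · ♛ ♚ · ♞ ♜
♟ ♟ ♟ · ♟ · · ♟
· · · · ♝ · · ♝
· · · ♟ · ♟ ♟ ·
· ♕ · · ♙ · ♙ ·
· · ♙ · · · · ·
♙ ♙ · ♙ · ♙ · ♙
♖ ♘ ♗ · ♔ ♗ ♘ ♖


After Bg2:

♜ ♞ · ♛ ♚ · ♞ ♜
♟ ♟ ♟ · ♟ · · ♟
· · · · ♝ · · ♝
· · · ♟ · ♟ ♟ ·
· ♕ · · ♙ · ♙ ·
· · ♙ · · · · ·
♙ ♙ · ♙ · ♙ ♗ ♙
♖ ♘ ♗ · ♔ · ♘ ♖



  a b c d e f g h
  ─────────────────
8│♜ ♞ · ♛ ♚ · ♞ ♜│8
7│♟ ♟ ♟ · ♟ · · ♟│7
6│· · · · ♝ · · ♝│6
5│· · · ♟ · ♟ ♟ ·│5
4│· ♕ · · ♙ · ♙ ·│4
3│· · ♙ · · · · ·│3
2│♙ ♙ · ♙ · ♙ ♗ ♙│2
1│♖ ♘ ♗ · ♔ · ♘ ♖│1
  ─────────────────
  a b c d e f g h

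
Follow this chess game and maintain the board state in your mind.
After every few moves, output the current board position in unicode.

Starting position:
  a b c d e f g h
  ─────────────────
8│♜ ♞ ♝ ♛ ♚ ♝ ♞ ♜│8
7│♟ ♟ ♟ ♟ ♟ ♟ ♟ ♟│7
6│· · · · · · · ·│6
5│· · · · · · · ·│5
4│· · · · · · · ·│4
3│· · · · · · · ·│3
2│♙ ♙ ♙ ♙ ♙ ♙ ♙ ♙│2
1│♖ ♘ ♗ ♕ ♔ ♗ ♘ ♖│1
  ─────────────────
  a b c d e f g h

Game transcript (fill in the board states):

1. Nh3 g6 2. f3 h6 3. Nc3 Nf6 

  a b c d e f g h
  ─────────────────
8│♜ ♞ ♝ ♛ ♚ ♝ · ♜│8
7│♟ ♟ ♟ ♟ ♟ ♟ · ·│7
6│· · · · · ♞ ♟ ♟│6
5│· · · · · · · ·│5
4│· · · · · · · ·│4
3│· · ♘ · · ♙ · ♘│3
2│♙ ♙ ♙ ♙ ♙ · ♙ ♙│2
1│♖ · ♗ ♕ ♔ ♗ · ♖│1
  ─────────────────
  a b c d e f g h

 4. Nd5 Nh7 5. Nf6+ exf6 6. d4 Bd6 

  a b c d e f g h
  ─────────────────
8│♜ ♞ ♝ ♛ ♚ · · ♜│8
7│♟ ♟ ♟ ♟ · ♟ · ♞│7
6│· · · ♝ · ♟ ♟ ♟│6
5│· · · · · · · ·│5
4│· · · ♙ · · · ·│4
3│· · · · · ♙ · ♘│3
2│♙ ♙ ♙ · ♙ · ♙ ♙│2
1│♖ · ♗ ♕ ♔ ♗ · ♖│1
  ─────────────────
  a b c d e f g h

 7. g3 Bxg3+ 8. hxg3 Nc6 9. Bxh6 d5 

  a b c d e f g h
  ─────────────────
8│♜ · ♝ ♛ ♚ · · ♜│8
7│♟ ♟ ♟ · · ♟ · ♞│7
6│· · ♞ · · ♟ ♟ ♗│6
5│· · · ♟ · · · ·│5
4│· · · ♙ · · · ·│4
3│· · · · · ♙ ♙ ♘│3
2│♙ ♙ ♙ · ♙ · · ·│2
1│♖ · · ♕ ♔ ♗ · ♖│1
  ─────────────────
  a b c d e f g h

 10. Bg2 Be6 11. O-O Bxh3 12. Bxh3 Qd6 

  a b c d e f g h
  ─────────────────
8│♜ · · · ♚ · · ♜│8
7│♟ ♟ ♟ · · ♟ · ♞│7
6│· · ♞ ♛ · ♟ ♟ ♗│6
5│· · · ♟ · · · ·│5
4│· · · ♙ · · · ·│4
3│· · · · · ♙ ♙ ♗│3
2│♙ ♙ ♙ · ♙ · · ·│2
1│♖ · · ♕ · ♖ ♔ ·│1
  ─────────────────
  a b c d e f g h

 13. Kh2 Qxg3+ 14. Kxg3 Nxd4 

  a b c d e f g h
  ─────────────────
8│♜ · · · ♚ · · ♜│8
7│♟ ♟ ♟ · · ♟ · ♞│7
6│· · · · · ♟ ♟ ♗│6
5│· · · ♟ · · · ·│5
4│· · · ♞ · · · ·│4
3│· · · · · ♙ ♔ ♗│3
2│♙ ♙ ♙ · ♙ · · ·│2
1│♖ · · ♕ · ♖ · ·│1
  ─────────────────
  a b c d e f g h


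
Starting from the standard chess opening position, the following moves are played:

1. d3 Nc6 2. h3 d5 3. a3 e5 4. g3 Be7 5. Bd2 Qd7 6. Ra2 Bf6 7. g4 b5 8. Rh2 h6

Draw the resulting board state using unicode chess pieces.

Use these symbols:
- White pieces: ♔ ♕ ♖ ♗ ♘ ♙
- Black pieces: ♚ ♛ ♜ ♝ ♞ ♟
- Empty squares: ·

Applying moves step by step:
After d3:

♜ ♞ ♝ ♛ ♚ ♝ ♞ ♜
♟ ♟ ♟ ♟ ♟ ♟ ♟ ♟
· · · · · · · ·
· · · · · · · ·
· · · · · · · ·
· · · ♙ · · · ·
♙ ♙ ♙ · ♙ ♙ ♙ ♙
♖ ♘ ♗ ♕ ♔ ♗ ♘ ♖


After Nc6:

♜ · ♝ ♛ ♚ ♝ ♞ ♜
♟ ♟ ♟ ♟ ♟ ♟ ♟ ♟
· · ♞ · · · · ·
· · · · · · · ·
· · · · · · · ·
· · · ♙ · · · ·
♙ ♙ ♙ · ♙ ♙ ♙ ♙
♖ ♘ ♗ ♕ ♔ ♗ ♘ ♖


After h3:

♜ · ♝ ♛ ♚ ♝ ♞ ♜
♟ ♟ ♟ ♟ ♟ ♟ ♟ ♟
· · ♞ · · · · ·
· · · · · · · ·
· · · · · · · ·
· · · ♙ · · · ♙
♙ ♙ ♙ · ♙ ♙ ♙ ·
♖ ♘ ♗ ♕ ♔ ♗ ♘ ♖


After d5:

♜ · ♝ ♛ ♚ ♝ ♞ ♜
♟ ♟ ♟ · ♟ ♟ ♟ ♟
· · ♞ · · · · ·
· · · ♟ · · · ·
· · · · · · · ·
· · · ♙ · · · ♙
♙ ♙ ♙ · ♙ ♙ ♙ ·
♖ ♘ ♗ ♕ ♔ ♗ ♘ ♖


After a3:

♜ · ♝ ♛ ♚ ♝ ♞ ♜
♟ ♟ ♟ · ♟ ♟ ♟ ♟
· · ♞ · · · · ·
· · · ♟ · · · ·
· · · · · · · ·
♙ · · ♙ · · · ♙
· ♙ ♙ · ♙ ♙ ♙ ·
♖ ♘ ♗ ♕ ♔ ♗ ♘ ♖


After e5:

♜ · ♝ ♛ ♚ ♝ ♞ ♜
♟ ♟ ♟ · · ♟ ♟ ♟
· · ♞ · · · · ·
· · · ♟ ♟ · · ·
· · · · · · · ·
♙ · · ♙ · · · ♙
· ♙ ♙ · ♙ ♙ ♙ ·
♖ ♘ ♗ ♕ ♔ ♗ ♘ ♖


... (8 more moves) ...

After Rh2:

♜ · ♝ · ♚ · ♞ ♜
♟ · ♟ ♛ · ♟ ♟ ♟
· · ♞ · · ♝ · ·
· ♟ · ♟ ♟ · · ·
· · · · · · ♙ ·
♙ · · ♙ · · · ♙
♖ ♙ ♙ ♗ ♙ ♙ · ♖
· ♘ · ♕ ♔ ♗ ♘ ·


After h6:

♜ · ♝ · ♚ · ♞ ♜
♟ · ♟ ♛ · ♟ ♟ ·
· · ♞ · · ♝ · ♟
· ♟ · ♟ ♟ · · ·
· · · · · · ♙ ·
♙ · · ♙ · · · ♙
♖ ♙ ♙ ♗ ♙ ♙ · ♖
· ♘ · ♕ ♔ ♗ ♘ ·



  a b c d e f g h
  ─────────────────
8│♜ · ♝ · ♚ · ♞ ♜│8
7│♟ · ♟ ♛ · ♟ ♟ ·│7
6│· · ♞ · · ♝ · ♟│6
5│· ♟ · ♟ ♟ · · ·│5
4│· · · · · · ♙ ·│4
3│♙ · · ♙ · · · ♙│3
2│♖ ♙ ♙ ♗ ♙ ♙ · ♖│2
1│· ♘ · ♕ ♔ ♗ ♘ ·│1
  ─────────────────
  a b c d e f g h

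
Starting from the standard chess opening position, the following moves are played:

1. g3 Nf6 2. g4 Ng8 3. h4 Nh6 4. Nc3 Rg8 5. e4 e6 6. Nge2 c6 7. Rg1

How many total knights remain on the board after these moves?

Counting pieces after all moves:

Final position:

  a b c d e f g h
  ─────────────────
8│♜ ♞ ♝ ♛ ♚ ♝ ♜ ·│8
7│♟ ♟ · ♟ · ♟ ♟ ♟│7
6│· · ♟ · ♟ · · ♞│6
5│· · · · · · · ·│5
4│· · · · ♙ · ♙ ♙│4
3│· · ♘ · · · · ·│3
2│♙ ♙ ♙ ♙ ♘ ♙ · ·│2
1│♖ · ♗ ♕ ♔ ♗ ♖ ·│1
  ─────────────────
  a b c d e f g h


4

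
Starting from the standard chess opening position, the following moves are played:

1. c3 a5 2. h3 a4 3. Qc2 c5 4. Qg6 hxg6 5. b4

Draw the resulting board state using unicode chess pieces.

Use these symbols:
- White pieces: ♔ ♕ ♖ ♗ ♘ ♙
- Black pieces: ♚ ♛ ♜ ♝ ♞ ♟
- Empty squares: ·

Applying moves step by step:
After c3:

♜ ♞ ♝ ♛ ♚ ♝ ♞ ♜
♟ ♟ ♟ ♟ ♟ ♟ ♟ ♟
· · · · · · · ·
· · · · · · · ·
· · · · · · · ·
· · ♙ · · · · ·
♙ ♙ · ♙ ♙ ♙ ♙ ♙
♖ ♘ ♗ ♕ ♔ ♗ ♘ ♖


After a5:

♜ ♞ ♝ ♛ ♚ ♝ ♞ ♜
· ♟ ♟ ♟ ♟ ♟ ♟ ♟
· · · · · · · ·
♟ · · · · · · ·
· · · · · · · ·
· · ♙ · · · · ·
♙ ♙ · ♙ ♙ ♙ ♙ ♙
♖ ♘ ♗ ♕ ♔ ♗ ♘ ♖


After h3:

♜ ♞ ♝ ♛ ♚ ♝ ♞ ♜
· ♟ ♟ ♟ ♟ ♟ ♟ ♟
· · · · · · · ·
♟ · · · · · · ·
· · · · · · · ·
· · ♙ · · · · ♙
♙ ♙ · ♙ ♙ ♙ ♙ ·
♖ ♘ ♗ ♕ ♔ ♗ ♘ ♖


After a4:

♜ ♞ ♝ ♛ ♚ ♝ ♞ ♜
· ♟ ♟ ♟ ♟ ♟ ♟ ♟
· · · · · · · ·
· · · · · · · ·
♟ · · · · · · ·
· · ♙ · · · · ♙
♙ ♙ · ♙ ♙ ♙ ♙ ·
♖ ♘ ♗ ♕ ♔ ♗ ♘ ♖


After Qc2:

♜ ♞ ♝ ♛ ♚ ♝ ♞ ♜
· ♟ ♟ ♟ ♟ ♟ ♟ ♟
· · · · · · · ·
· · · · · · · ·
♟ · · · · · · ·
· · ♙ · · · · ♙
♙ ♙ ♕ ♙ ♙ ♙ ♙ ·
♖ ♘ ♗ · ♔ ♗ ♘ ♖


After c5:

♜ ♞ ♝ ♛ ♚ ♝ ♞ ♜
· ♟ · ♟ ♟ ♟ ♟ ♟
· · · · · · · ·
· · ♟ · · · · ·
♟ · · · · · · ·
· · ♙ · · · · ♙
♙ ♙ ♕ ♙ ♙ ♙ ♙ ·
♖ ♘ ♗ · ♔ ♗ ♘ ♖


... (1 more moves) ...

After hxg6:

♜ ♞ ♝ ♛ ♚ ♝ ♞ ♜
· ♟ · ♟ ♟ ♟ ♟ ·
· · · · · · ♟ ·
· · ♟ · · · · ·
♟ · · · · · · ·
· · ♙ · · · · ♙
♙ ♙ · ♙ ♙ ♙ ♙ ·
♖ ♘ ♗ · ♔ ♗ ♘ ♖


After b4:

♜ ♞ ♝ ♛ ♚ ♝ ♞ ♜
· ♟ · ♟ ♟ ♟ ♟ ·
· · · · · · ♟ ·
· · ♟ · · · · ·
♟ ♙ · · · · · ·
· · ♙ · · · · ♙
♙ · · ♙ ♙ ♙ ♙ ·
♖ ♘ ♗ · ♔ ♗ ♘ ♖



  a b c d e f g h
  ─────────────────
8│♜ ♞ ♝ ♛ ♚ ♝ ♞ ♜│8
7│· ♟ · ♟ ♟ ♟ ♟ ·│7
6│· · · · · · ♟ ·│6
5│· · ♟ · · · · ·│5
4│♟ ♙ · · · · · ·│4
3│· · ♙ · · · · ♙│3
2│♙ · · ♙ ♙ ♙ ♙ ·│2
1│♖ ♘ ♗ · ♔ ♗ ♘ ♖│1
  ─────────────────
  a b c d e f g h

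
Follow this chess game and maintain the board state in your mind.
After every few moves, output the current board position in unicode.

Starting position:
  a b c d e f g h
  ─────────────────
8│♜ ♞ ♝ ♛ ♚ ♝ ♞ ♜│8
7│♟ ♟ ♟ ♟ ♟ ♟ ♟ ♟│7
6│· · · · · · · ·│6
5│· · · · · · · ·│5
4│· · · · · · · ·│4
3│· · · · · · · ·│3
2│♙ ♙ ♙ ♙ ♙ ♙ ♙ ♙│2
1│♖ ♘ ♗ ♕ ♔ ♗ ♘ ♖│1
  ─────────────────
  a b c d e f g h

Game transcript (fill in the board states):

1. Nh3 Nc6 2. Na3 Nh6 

  a b c d e f g h
  ─────────────────
8│♜ · ♝ ♛ ♚ ♝ · ♜│8
7│♟ ♟ ♟ ♟ ♟ ♟ ♟ ♟│7
6│· · ♞ · · · · ♞│6
5│· · · · · · · ·│5
4│· · · · · · · ·│4
3│♘ · · · · · · ♘│3
2│♙ ♙ ♙ ♙ ♙ ♙ ♙ ♙│2
1│♖ · ♗ ♕ ♔ ♗ · ♖│1
  ─────────────────
  a b c d e f g h

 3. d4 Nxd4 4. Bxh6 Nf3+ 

  a b c d e f g h
  ─────────────────
8│♜ · ♝ ♛ ♚ ♝ · ♜│8
7│♟ ♟ ♟ ♟ ♟ ♟ ♟ ♟│7
6│· · · · · · · ♗│6
5│· · · · · · · ·│5
4│· · · · · · · ·│4
3│♘ · · · · ♞ · ♘│3
2│♙ ♙ ♙ · ♙ ♙ ♙ ♙│2
1│♖ · · ♕ ♔ ♗ · ♖│1
  ─────────────────
  a b c d e f g h

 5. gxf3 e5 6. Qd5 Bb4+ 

  a b c d e f g h
  ─────────────────
8│♜ · ♝ ♛ ♚ · · ♜│8
7│♟ ♟ ♟ ♟ · ♟ ♟ ♟│7
6│· · · · · · · ♗│6
5│· · · ♕ ♟ · · ·│5
4│· ♝ · · · · · ·│4
3│♘ · · · · ♙ · ♘│3
2│♙ ♙ ♙ · ♙ ♙ · ♙│2
1│♖ · · · ♔ ♗ · ♖│1
  ─────────────────
  a b c d e f g h

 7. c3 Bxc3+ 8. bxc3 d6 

  a b c d e f g h
  ─────────────────
8│♜ · ♝ ♛ ♚ · · ♜│8
7│♟ ♟ ♟ · · ♟ ♟ ♟│7
6│· · · ♟ · · · ♗│6
5│· · · ♕ ♟ · · ·│5
4│· · · · · · · ·│4
3│♘ · ♙ · · ♙ · ♘│3
2│♙ · · · ♙ ♙ · ♙│2
1│♖ · · · ♔ ♗ · ♖│1
  ─────────────────
  a b c d e f g h

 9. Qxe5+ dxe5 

  a b c d e f g h
  ─────────────────
8│♜ · ♝ ♛ ♚ · · ♜│8
7│♟ ♟ ♟ · · ♟ ♟ ♟│7
6│· · · · · · · ♗│6
5│· · · · ♟ · · ·│5
4│· · · · · · · ·│4
3│♘ · ♙ · · ♙ · ♘│3
2│♙ · · · ♙ ♙ · ♙│2
1│♖ · · · ♔ ♗ · ♖│1
  ─────────────────
  a b c d e f g h
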